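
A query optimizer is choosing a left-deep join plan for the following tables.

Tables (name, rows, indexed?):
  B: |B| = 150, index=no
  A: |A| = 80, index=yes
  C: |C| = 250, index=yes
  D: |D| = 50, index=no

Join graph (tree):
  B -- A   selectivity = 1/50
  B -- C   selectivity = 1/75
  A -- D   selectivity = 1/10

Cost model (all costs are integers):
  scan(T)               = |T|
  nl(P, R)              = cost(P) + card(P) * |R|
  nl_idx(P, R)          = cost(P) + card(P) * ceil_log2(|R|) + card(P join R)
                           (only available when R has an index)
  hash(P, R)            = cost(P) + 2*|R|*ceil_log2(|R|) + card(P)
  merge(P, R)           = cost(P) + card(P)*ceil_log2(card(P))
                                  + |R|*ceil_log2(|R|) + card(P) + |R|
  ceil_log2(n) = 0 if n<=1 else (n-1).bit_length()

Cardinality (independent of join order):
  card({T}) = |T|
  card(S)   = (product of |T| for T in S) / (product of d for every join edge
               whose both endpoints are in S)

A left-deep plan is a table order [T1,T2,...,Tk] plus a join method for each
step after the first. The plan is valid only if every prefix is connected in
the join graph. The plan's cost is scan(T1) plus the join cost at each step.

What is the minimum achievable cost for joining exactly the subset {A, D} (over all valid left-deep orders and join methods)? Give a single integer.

Selinger DP over subsets of {A,D}:
  {A}: scan cost=80, card=80
  {D}: scan cost=50, card=50
  {AD}: card=400; try (D,hash)→760, (A,nl_idx)→800, (A,merge)→1040, (D,merge)→1070, (A,hash)→1220, (A,nl)→4050 …(+1); best=760 via (D,hash)

760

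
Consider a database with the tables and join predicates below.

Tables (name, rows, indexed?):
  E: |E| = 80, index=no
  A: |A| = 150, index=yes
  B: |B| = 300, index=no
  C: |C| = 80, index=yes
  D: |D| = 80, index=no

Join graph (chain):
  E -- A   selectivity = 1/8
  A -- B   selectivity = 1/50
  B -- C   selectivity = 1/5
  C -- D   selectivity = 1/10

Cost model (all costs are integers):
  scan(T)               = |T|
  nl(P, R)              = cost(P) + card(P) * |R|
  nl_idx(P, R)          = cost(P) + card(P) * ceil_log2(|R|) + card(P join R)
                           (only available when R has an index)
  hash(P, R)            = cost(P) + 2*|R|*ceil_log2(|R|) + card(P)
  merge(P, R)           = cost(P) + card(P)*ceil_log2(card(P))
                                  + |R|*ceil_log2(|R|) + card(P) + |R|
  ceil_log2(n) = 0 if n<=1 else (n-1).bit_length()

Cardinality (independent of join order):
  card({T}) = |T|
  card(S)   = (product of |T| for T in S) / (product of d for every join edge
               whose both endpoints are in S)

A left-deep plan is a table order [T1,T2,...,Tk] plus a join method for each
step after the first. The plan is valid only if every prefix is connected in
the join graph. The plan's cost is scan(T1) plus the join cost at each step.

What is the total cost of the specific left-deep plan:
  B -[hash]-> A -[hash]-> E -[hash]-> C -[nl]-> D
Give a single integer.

step 1: scan B: cost=300, card=300
step 2: join A via hash
    card(P join A) = 300*150/(50) = 900
    cost = 300 + 2*150*8 + 300 = 3000
step 3: join E via hash
    card(P join E) = 900*80/(8) = 9000
    cost = 3000 + 2*80*7 + 900 = 5020
step 4: join C via hash
    card(P join C) = 9000*80/(5) = 144000
    cost = 5020 + 2*80*7 + 9000 = 15140
step 5: join D via nl
    card(P join D) = 144000*80/(10) = 1152000
    cost = 15140 + 144000*80 = 11535140

11535140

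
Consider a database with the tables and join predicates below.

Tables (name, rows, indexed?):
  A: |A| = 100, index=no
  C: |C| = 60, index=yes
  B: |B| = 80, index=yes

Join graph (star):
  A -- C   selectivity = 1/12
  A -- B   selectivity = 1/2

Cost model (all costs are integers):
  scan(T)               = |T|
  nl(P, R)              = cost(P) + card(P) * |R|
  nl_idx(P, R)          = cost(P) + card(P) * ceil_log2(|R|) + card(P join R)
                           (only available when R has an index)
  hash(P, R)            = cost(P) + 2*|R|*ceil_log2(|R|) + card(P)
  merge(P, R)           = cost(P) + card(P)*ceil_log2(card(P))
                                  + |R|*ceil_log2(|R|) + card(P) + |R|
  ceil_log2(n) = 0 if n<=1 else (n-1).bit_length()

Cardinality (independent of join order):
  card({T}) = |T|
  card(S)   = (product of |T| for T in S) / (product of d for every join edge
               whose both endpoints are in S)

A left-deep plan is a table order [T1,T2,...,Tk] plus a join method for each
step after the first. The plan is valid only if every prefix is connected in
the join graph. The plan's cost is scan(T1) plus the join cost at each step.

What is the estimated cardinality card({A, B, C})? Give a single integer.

20000

Tables in S: A(100), B(80), C(60)
Edges inside S: A-C(d=12), A-B(d=2)
numerator = 100 * 80 * 60 = 480000
denominator = 12 * 2 = 24
card(S) = 480000 / 24 = 20000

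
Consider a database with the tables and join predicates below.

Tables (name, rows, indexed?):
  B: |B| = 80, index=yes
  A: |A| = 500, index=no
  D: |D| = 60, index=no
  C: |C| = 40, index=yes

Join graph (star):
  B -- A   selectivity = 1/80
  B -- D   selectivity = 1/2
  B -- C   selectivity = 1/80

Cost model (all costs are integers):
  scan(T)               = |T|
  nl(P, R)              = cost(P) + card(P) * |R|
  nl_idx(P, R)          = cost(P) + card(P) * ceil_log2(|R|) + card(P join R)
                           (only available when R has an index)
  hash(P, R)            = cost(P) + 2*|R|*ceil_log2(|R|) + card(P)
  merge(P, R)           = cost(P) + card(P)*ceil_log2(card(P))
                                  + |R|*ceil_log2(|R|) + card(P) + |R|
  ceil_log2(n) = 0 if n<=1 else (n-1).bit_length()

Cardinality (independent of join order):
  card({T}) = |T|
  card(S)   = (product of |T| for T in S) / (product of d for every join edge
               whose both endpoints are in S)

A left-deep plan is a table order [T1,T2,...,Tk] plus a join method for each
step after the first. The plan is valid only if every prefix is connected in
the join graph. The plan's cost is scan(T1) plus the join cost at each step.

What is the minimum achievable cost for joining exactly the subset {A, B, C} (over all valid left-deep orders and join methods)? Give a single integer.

Selinger DP over subsets of {A,B,C}:
  {B}: scan cost=80, card=80
  {A}: scan cost=500, card=500
  {C}: scan cost=40, card=40
  {AB}: card=500; try (B,hash)→2120, (B,nl_idx)→4500, (A,merge)→5720, (B,merge)→6140, (A,hash)→9160, (A,nl)→40080 …(+1); best=2120 via (B,hash)
  {BC}: card=40; try (B,nl_idx)→360, (C,nl_idx)→600, (C,hash)→640, (B,merge)→960, (C,merge)→1000, (B,hash)→1200 …(+2); best=360 via (B,nl_idx)
  {ABC}: card=250; try (C,hash)→3100, (C,nl_idx)→5370, (A,merge)→5640, (C,merge)→7400, (A,hash)→9400, (A,nl)→20360 …(+1); best=3100 via (C,hash)

3100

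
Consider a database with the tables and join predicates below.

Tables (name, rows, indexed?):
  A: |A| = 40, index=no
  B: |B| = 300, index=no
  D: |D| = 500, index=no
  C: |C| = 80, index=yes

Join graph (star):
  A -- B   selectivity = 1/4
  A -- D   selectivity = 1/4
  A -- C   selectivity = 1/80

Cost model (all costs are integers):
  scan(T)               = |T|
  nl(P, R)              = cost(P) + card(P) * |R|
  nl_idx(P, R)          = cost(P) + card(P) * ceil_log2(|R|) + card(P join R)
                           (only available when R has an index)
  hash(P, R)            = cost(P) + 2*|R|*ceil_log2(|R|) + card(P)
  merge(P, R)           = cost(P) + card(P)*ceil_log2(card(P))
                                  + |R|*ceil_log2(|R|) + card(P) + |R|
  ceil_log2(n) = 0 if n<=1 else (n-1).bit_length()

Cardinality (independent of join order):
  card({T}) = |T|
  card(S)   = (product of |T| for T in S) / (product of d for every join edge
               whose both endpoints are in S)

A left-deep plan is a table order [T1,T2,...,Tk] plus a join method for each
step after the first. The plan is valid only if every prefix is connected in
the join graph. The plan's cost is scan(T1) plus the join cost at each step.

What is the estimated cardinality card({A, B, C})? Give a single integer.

3000

Tables in S: A(40), B(300), C(80)
Edges inside S: A-B(d=4), A-C(d=80)
numerator = 40 * 300 * 80 = 960000
denominator = 4 * 80 = 320
card(S) = 960000 / 320 = 3000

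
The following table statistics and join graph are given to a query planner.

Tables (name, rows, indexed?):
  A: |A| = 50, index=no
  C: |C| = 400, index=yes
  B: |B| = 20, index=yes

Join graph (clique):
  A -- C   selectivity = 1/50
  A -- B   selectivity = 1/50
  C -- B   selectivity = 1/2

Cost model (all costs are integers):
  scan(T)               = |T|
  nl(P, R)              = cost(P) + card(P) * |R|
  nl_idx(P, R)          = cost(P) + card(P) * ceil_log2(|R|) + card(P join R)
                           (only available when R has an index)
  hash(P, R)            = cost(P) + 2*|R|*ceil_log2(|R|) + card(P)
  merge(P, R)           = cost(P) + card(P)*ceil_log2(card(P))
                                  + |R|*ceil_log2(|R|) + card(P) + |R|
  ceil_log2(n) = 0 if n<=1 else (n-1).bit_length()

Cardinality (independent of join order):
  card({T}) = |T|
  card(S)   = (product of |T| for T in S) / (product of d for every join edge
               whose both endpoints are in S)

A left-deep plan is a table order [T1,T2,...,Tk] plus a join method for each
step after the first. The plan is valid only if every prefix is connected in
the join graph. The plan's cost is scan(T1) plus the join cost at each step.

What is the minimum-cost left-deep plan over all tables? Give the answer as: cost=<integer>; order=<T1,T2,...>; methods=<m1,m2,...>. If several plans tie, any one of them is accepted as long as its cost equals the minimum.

cost=560; order=A,B,C; methods=hash,nl_idx

Selinger DP (subsets sized 1..n):
  {A}: scan cost=50, card=50
  {C}: scan cost=400, card=400
  {B}: scan cost=20, card=20
  {AC}: card=400; try (C,nl_idx)→900, (A,hash)→1400, (C,merge)→4400, (A,merge)→4750, (C,hash)→7300, (C,nl)→20050 …(+1); best=900 via (C,nl_idx)
  {AB}: card=20; try (B,hash)→300, (B,nl_idx)→320, (A,merge)→490, (B,merge)→520, (A,hash)→640, (A,nl)→1020 …(+1); best=300 via (B,hash)
  {BC}: card=4000; try (B,hash)→1000, (C,merge)→4140, (C,nl_idx)→4200, (B,merge)→4520, (B,nl_idx)→6400, (C,hash)→7240 …(+2); best=1000 via (B,hash)
  {ABC}: card=80; try (C,nl_idx)→560, (B,hash)→1500, (B,nl_idx)→2980, (C,merge)→4420, (B,merge)→5020, (A,hash)→5600 …(+5); best=560 via (C,nl_idx)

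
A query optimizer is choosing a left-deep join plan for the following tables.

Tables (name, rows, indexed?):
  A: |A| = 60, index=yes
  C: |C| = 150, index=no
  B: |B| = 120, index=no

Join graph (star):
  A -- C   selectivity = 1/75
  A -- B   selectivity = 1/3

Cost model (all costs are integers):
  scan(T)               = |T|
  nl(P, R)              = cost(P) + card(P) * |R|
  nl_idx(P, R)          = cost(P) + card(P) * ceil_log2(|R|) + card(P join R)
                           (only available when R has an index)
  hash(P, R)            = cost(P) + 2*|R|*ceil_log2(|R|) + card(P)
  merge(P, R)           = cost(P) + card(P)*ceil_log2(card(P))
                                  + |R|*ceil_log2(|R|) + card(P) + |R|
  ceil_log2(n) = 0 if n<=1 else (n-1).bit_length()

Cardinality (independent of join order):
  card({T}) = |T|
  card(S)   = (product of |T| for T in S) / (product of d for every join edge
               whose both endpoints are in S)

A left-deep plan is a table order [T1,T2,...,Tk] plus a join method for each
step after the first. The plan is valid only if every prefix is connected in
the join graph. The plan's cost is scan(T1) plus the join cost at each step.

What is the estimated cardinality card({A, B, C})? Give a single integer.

Tables in S: A(60), B(120), C(150)
Edges inside S: A-C(d=75), A-B(d=3)
numerator = 60 * 120 * 150 = 1080000
denominator = 75 * 3 = 225
card(S) = 1080000 / 225 = 4800

4800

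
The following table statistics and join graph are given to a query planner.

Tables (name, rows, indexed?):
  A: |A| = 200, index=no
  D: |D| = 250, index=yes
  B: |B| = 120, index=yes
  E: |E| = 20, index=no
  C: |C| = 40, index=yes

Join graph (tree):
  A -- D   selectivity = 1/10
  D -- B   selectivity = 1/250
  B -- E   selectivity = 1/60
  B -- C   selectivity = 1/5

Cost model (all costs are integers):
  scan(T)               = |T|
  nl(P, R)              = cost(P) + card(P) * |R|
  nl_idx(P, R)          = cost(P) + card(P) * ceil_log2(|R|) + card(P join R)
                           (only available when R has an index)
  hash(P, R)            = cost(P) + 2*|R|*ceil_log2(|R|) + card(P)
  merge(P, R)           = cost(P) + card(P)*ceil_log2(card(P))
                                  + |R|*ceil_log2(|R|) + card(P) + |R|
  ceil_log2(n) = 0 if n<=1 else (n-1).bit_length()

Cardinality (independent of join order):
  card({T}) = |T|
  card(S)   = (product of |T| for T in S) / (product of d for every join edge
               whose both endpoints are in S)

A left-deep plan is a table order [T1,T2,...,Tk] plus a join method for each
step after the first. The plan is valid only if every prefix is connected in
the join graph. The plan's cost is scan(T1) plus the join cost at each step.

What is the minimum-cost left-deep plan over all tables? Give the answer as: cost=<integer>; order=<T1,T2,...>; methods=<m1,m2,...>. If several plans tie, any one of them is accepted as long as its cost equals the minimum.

Selinger DP (subsets sized 1..n):
  {A}: scan cost=200, card=200
  {D}: scan cost=250, card=250
  {B}: scan cost=120, card=120
  {E}: scan cost=20, card=20
  {C}: scan cost=40, card=40
  {AD}: card=5000; try (A,hash)→3700, (D,merge)→4250, (A,merge)→4300, (D,hash)→4400, (D,nl_idx)→6800, (D,nl)→50200 …(+1); best=3700 via (A,hash)
  {BD}: card=120; try (D,nl_idx)→1200, (B,nl_idx)→2120, (B,hash)→2180, (D,merge)→3330, (B,merge)→3460, (D,hash)→4240 …(+2); best=1200 via (D,nl_idx)
  {BE}: card=40; try (B,nl_idx)→200, (E,hash)→440, (B,merge)→1100, (E,merge)→1200, (B,hash)→1720, (B,nl)→2420 …(+1); best=200 via (B,nl_idx)
  {BC}: card=960; try (C,hash)→720, (B,merge)→1280, (B,nl_idx)→1280, (C,merge)→1360, (B,hash)→1760, (C,nl_idx)→1800 …(+2); best=720 via (C,hash)
  {ABD}: card=2400; try (A,merge)→3960, (A,hash)→4520, (B,hash)→10380, (A,nl)→25200, (B,nl_idx)→41100, (B,merge)→74660 …(+1); best=3960 via (A,merge)
  {BDE}: card=40; try (D,nl_idx)→560, (E,hash)→1520, (E,merge)→2280, (D,merge)→2730, (E,nl)→3600, (D,hash)→4240 …(+1); best=560 via (D,nl_idx)
  {BCD}: card=960; try (C,hash)→1800, (C,merge)→2440, (C,nl_idx)→2880, (D,hash)→5680, (C,nl)→6000, (D,nl_idx)→9360 …(+2); best=1800 via (C,hash)
  {BCE}: card=320; try (C,hash)→720, (C,merge)→760, (C,nl_idx)→760, (C,nl)→1800, (E,hash)→1880, (E,merge)→11400 …(+1); best=720 via (C,hash)
  {ABDE}: card=800; try (A,merge)→2640, (A,hash)→3800, (E,hash)→6560, (A,nl)→8560, (E,merge)→35280, (E,nl)→51960; best=2640 via (A,merge)
  {ABCD}: card=19200; try (A,hash)→5960, (C,hash)→6840, (A,merge)→14160, (C,merge)→35440, (C,nl_idx)→37560, (C,nl)→99960 …(+1); best=5960 via (A,hash)
  {BCDE}: card=320; try (C,hash)→1080, (C,merge)→1120, (C,nl_idx)→1120, (C,nl)→2160, (E,hash)→2960, (D,nl_idx)→3600 …(+5); best=1080 via (C,hash)
  {ABCDE}: card=6400; try (C,hash)→3920, (A,hash)→4600, (A,merge)→6080, (C,merge)→11720, (C,nl_idx)→13840, (E,hash)→25360 …(+4); best=3920 via (C,hash)

cost=3920; order=E,B,D,A,C; methods=nl_idx,nl_idx,merge,hash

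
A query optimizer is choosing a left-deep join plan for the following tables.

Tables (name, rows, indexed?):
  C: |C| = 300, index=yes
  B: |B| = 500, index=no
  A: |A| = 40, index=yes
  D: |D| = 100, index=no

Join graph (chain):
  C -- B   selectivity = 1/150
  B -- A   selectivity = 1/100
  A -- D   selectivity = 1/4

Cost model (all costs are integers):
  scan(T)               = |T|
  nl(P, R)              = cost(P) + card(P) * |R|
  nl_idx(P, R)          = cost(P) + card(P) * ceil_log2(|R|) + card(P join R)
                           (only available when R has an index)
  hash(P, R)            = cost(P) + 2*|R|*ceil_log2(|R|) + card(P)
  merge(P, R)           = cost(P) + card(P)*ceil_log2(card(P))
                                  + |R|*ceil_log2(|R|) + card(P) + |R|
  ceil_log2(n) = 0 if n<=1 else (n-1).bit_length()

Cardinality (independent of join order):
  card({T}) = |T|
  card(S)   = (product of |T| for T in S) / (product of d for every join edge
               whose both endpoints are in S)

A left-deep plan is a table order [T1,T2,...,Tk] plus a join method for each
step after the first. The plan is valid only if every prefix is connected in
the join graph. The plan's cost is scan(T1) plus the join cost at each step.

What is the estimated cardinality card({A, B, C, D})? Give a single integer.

10000

Tables in S: A(40), B(500), C(300), D(100)
Edges inside S: C-B(d=150), B-A(d=100), A-D(d=4)
numerator = 40 * 500 * 300 * 100 = 600000000
denominator = 150 * 100 * 4 = 60000
card(S) = 600000000 / 60000 = 10000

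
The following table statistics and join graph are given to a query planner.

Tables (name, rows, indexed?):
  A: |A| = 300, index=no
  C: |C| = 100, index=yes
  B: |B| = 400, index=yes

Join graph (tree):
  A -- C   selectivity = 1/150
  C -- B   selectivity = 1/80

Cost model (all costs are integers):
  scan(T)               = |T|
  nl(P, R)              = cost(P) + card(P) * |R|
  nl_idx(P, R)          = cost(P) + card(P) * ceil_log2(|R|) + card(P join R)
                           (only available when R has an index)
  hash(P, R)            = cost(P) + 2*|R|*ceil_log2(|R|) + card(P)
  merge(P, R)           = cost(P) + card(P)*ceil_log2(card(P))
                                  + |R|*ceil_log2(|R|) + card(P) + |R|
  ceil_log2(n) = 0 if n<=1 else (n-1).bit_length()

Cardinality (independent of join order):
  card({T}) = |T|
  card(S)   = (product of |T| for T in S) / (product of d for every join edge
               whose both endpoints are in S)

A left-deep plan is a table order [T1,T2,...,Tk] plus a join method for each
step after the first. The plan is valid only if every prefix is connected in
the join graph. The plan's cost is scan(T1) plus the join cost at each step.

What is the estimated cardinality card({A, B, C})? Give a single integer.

1000

Tables in S: A(300), B(400), C(100)
Edges inside S: A-C(d=150), C-B(d=80)
numerator = 300 * 400 * 100 = 12000000
denominator = 150 * 80 = 12000
card(S) = 12000000 / 12000 = 1000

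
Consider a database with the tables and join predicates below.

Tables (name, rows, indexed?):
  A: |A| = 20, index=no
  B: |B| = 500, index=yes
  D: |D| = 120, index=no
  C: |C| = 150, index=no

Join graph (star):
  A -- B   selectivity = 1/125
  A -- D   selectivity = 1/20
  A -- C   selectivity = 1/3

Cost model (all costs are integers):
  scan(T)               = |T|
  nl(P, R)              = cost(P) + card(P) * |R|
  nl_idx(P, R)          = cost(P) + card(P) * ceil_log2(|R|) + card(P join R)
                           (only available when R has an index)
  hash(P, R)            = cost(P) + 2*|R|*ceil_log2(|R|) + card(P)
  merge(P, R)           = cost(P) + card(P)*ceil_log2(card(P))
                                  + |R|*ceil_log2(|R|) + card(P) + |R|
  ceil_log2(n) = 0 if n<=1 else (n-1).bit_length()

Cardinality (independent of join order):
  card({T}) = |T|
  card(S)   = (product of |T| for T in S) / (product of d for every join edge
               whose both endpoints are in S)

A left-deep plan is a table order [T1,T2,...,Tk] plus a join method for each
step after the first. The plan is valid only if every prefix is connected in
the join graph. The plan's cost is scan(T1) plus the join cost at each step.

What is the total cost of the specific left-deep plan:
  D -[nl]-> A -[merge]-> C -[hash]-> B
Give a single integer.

step 1: scan D: cost=120, card=120
step 2: join A via nl
    card(P join A) = 120*20/(20) = 120
    cost = 120 + 120*20 = 2520
step 3: join C via merge
    card(P join C) = 120*150/(3) = 6000
    cost = 2520 + 120*7 + 150*8 + 120 + 150 = 4830
step 4: join B via hash
    card(P join B) = 6000*500/(125) = 24000
    cost = 4830 + 2*500*9 + 6000 = 19830

19830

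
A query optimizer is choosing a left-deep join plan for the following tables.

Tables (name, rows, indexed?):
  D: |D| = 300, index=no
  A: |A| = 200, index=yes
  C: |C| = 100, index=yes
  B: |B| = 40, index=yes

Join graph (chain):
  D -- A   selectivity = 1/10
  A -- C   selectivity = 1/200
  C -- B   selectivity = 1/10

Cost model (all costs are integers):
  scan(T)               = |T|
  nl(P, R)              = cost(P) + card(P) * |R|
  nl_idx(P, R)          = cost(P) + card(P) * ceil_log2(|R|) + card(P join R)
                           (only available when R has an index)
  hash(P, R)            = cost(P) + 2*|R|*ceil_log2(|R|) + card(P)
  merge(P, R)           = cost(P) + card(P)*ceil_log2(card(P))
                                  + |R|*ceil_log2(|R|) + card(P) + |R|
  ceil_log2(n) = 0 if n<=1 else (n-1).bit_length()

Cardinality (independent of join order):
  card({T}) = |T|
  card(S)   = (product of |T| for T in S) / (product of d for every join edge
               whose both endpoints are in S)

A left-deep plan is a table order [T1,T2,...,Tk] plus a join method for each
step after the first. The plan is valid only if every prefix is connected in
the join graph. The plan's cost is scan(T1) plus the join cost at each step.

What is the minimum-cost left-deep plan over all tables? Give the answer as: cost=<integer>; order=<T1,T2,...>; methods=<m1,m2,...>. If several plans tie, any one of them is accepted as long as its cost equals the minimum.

cost=7380; order=C,A,B,D; methods=nl_idx,hash,hash

Selinger DP (subsets sized 1..n):
  {D}: scan cost=300, card=300
  {A}: scan cost=200, card=200
  {C}: scan cost=100, card=100
  {B}: scan cost=40, card=40
  {AD}: card=6000; try (A,hash)→3800, (D,merge)→5000, (A,merge)→5100, (D,hash)→5800, (A,nl_idx)→8700, (D,nl)→60200 …(+1); best=3800 via (A,hash)
  {AC}: card=100; try (A,nl_idx)→1000, (C,nl_idx)→1700, (C,hash)→1800, (A,merge)→2700, (C,merge)→2800, (A,hash)→3400 …(+2); best=1000 via (A,nl_idx)
  {BC}: card=400; try (B,hash)→680, (C,nl_idx)→720, (B,nl_idx)→1100, (C,merge)→1120, (B,merge)→1180, (C,hash)→1480 …(+2); best=680 via (B,hash)
  {ACD}: card=3000; try (D,merge)→4800, (D,hash)→6500, (C,hash)→11200, (D,nl)→31000, (C,nl_idx)→48800, (C,merge)→88600 …(+1); best=4800 via (D,merge)
  {ABC}: card=400; try (B,hash)→1580, (B,nl_idx)→2000, (B,merge)→2080, (A,hash)→4280, (A,nl_idx)→4280, (B,nl)→5000 …(+2); best=1580 via (B,hash)
  {ABCD}: card=12000; try (D,hash)→7380, (B,hash)→8280, (D,merge)→8580, (B,nl_idx)→34800, (B,merge)→44080, (D,nl)→121580 …(+1); best=7380 via (D,hash)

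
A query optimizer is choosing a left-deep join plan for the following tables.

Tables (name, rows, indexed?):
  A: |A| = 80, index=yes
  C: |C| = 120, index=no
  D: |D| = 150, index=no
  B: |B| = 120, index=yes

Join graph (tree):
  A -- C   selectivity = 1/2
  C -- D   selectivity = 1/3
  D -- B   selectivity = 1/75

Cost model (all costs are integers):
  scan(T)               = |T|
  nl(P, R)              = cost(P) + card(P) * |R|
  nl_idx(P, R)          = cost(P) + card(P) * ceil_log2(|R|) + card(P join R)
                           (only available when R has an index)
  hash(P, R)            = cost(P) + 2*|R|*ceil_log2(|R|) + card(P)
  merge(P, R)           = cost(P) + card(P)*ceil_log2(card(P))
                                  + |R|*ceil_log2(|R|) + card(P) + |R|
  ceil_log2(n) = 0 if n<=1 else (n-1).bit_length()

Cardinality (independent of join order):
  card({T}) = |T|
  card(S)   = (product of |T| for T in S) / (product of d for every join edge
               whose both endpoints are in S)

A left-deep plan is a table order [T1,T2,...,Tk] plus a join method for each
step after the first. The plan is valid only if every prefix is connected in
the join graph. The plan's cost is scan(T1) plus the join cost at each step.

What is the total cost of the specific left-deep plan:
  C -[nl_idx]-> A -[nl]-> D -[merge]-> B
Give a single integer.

5286720

step 1: scan C: cost=120, card=120
step 2: join A via nl_idx
    card(P join A) = 120*80/(2) = 4800
    cost = 120 + 120*7 + 4800 = 5760
step 3: join D via nl
    card(P join D) = 4800*150/(3) = 240000
    cost = 5760 + 4800*150 = 725760
step 4: join B via merge
    card(P join B) = 240000*120/(75) = 384000
    cost = 725760 + 240000*18 + 120*7 + 240000 + 120 = 5286720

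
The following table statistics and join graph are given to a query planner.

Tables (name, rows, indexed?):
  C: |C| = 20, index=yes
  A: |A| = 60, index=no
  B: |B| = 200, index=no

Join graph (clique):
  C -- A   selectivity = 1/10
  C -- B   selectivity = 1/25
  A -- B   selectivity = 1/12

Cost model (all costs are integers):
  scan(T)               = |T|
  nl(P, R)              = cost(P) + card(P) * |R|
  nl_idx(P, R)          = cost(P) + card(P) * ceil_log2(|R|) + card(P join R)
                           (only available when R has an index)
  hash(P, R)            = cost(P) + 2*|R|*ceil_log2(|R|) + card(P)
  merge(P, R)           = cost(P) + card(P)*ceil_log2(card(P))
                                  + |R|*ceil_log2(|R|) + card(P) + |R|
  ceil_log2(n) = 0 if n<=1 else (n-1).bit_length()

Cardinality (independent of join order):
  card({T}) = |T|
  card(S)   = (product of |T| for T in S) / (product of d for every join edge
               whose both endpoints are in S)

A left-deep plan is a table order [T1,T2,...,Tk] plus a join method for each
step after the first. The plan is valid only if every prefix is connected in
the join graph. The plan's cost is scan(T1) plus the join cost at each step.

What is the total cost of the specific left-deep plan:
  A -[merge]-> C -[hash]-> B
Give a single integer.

3920

step 1: scan A: cost=60, card=60
step 2: join C via merge
    card(P join C) = 60*20/(10) = 120
    cost = 60 + 60*6 + 20*5 + 60 + 20 = 600
step 3: join B via hash
    card(P join B) = 120*200/(25*12) = 80
    cost = 600 + 2*200*8 + 120 = 3920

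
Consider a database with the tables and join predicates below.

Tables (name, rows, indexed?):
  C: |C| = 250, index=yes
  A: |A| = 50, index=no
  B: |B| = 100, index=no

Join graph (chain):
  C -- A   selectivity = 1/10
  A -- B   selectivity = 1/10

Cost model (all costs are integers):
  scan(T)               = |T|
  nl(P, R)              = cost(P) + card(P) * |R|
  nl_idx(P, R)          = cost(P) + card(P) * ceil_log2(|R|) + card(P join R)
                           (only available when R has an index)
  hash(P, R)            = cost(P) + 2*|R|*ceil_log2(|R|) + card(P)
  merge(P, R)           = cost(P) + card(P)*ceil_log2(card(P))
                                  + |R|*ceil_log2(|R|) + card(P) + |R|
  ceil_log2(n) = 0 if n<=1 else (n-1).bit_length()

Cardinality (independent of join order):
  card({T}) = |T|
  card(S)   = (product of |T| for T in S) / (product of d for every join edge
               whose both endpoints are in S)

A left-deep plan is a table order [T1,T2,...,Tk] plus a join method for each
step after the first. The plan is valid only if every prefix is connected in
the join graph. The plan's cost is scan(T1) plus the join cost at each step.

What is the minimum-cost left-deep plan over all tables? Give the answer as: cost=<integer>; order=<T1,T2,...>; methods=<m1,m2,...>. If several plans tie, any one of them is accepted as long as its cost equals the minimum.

cost=3750; order=C,A,B; methods=hash,hash

Selinger DP (subsets sized 1..n):
  {C}: scan cost=250, card=250
  {A}: scan cost=50, card=50
  {B}: scan cost=100, card=100
  {AC}: card=1250; try (A,hash)→1100, (C,nl_idx)→1700, (C,merge)→2650, (A,merge)→2850, (C,hash)→4100, (C,nl)→12550 …(+1); best=1100 via (A,hash)
  {AB}: card=500; try (A,hash)→800, (B,merge)→1200, (A,merge)→1250, (B,hash)→1500, (B,nl)→5050, (A,nl)→5100; best=800 via (A,hash)
  {ABC}: card=12500; try (B,hash)→3750, (C,hash)→5300, (C,merge)→8050, (B,merge)→16900, (C,nl_idx)→17300, (C,nl)→125800 …(+1); best=3750 via (B,hash)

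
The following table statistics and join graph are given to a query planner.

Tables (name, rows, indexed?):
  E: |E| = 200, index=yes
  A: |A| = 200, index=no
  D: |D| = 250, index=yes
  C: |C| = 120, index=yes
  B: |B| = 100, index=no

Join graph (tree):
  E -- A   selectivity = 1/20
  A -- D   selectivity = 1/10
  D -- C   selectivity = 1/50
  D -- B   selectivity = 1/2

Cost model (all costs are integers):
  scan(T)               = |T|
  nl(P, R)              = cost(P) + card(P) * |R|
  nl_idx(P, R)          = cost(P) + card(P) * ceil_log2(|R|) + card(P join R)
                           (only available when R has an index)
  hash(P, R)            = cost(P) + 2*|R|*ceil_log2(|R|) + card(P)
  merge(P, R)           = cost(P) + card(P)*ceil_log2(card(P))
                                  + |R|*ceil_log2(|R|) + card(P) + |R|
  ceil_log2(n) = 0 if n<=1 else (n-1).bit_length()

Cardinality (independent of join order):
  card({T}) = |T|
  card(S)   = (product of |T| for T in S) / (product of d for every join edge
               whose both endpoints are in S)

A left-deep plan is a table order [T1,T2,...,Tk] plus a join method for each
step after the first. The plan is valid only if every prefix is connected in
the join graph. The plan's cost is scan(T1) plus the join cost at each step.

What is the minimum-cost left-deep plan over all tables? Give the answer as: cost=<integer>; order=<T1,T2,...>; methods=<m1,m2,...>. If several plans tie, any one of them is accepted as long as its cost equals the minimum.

Selinger DP (subsets sized 1..n):
  {E}: scan cost=200, card=200
  {A}: scan cost=200, card=200
  {D}: scan cost=250, card=250
  {C}: scan cost=120, card=120
  {B}: scan cost=100, card=100
  {AE}: card=2000; try (E,hash)→3600, (A,hash)→3600, (E,merge)→3800, (E,nl_idx)→3800, (A,merge)→3800, (E,nl)→40200 …(+1); best=3600 via (E,hash)
  {AD}: card=5000; try (A,hash)→3700, (D,merge)→4250, (A,merge)→4300, (D,hash)→4400, (D,nl_idx)→6800, (D,nl)→50200 …(+1); best=3700 via (A,hash)
  {CD}: card=600; try (D,nl_idx)→1680, (C,hash)→2180, (C,nl_idx)→2600, (D,merge)→3330, (C,merge)→3460, (D,hash)→4240 …(+2); best=1680 via (D,nl_idx)
  {BD}: card=12500; try (B,hash)→1900, (D,merge)→3150, (B,merge)→3300, (D,hash)→4200, (D,nl_idx)→13400, (D,nl)→25100 …(+1); best=1900 via (B,hash)
  {ADE}: card=50000; try (D,hash)→9600, (E,hash)→11900, (D,merge)→29850, (D,nl_idx)→69600, (E,merge)→75500, (E,nl_idx)→93700 …(+2); best=9600 via (D,hash)
  {ACD}: card=12000; try (A,hash)→5480, (A,merge)→10080, (C,hash)→10380, (C,nl_idx)→50700, (C,merge)→74660, (A,nl)→121680 …(+1); best=5480 via (A,hash)
  {ABD}: card=250000; try (B,hash)→10100, (A,hash)→17600, (B,merge)→74500, (A,merge)→191200, (B,nl)→503700, (A,nl)→2501900; best=10100 via (B,hash)
  {BCD}: card=30000; try (B,hash)→3680, (B,merge)→9080, (C,hash)→16080, (B,nl)→61680, (C,nl_idx)→119400, (C,merge)→190360 …(+1); best=3680 via (B,hash)
  {ACDE}: card=120000; try (E,hash)→20680, (C,hash)→61280, (E,merge)→187280, (E,nl_idx)→221480, (C,nl_idx)→479600, (C,merge)→860560 …(+2); best=20680 via (E,hash)
  {ABDE}: card=2500000; try (B,hash)→61000, (E,hash)→263300, (B,merge)→860400, (E,nl_idx)→4510100, (E,merge)→4761900, (B,nl)→5009600 …(+1); best=61000 via (B,hash)
  {ABCD}: card=600000; try (B,hash)→18880, (A,hash)→36880, (B,merge)→186280, (C,hash)→261780, (A,merge)→485480, (B,nl)→1205480 …(+4); best=18880 via (B,hash)
  {ABCDE}: card=6000000; try (B,hash)→142080, (E,hash)→622080, (B,merge)→2181480, (C,hash)→2562680, (E,nl_idx)→10818880, (B,nl)→12020680 …(+5); best=142080 via (B,hash)

cost=142080; order=C,D,A,E,B; methods=nl_idx,hash,hash,hash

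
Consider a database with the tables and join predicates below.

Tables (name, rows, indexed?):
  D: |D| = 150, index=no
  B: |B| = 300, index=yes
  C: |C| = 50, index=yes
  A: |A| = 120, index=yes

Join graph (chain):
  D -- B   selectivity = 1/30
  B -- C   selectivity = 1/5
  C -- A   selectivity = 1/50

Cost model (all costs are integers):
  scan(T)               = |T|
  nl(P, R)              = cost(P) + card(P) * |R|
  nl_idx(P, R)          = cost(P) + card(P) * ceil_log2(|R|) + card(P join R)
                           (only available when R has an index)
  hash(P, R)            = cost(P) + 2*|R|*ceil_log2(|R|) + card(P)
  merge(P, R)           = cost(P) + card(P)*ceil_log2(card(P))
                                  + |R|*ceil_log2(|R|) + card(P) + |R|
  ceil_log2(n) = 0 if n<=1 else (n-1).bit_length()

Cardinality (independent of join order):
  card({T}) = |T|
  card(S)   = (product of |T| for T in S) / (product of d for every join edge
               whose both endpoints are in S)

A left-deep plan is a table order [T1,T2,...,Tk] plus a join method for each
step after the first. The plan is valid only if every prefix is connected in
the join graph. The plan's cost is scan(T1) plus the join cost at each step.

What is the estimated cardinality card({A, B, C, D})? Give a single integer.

36000

Tables in S: A(120), B(300), C(50), D(150)
Edges inside S: D-B(d=30), B-C(d=5), C-A(d=50)
numerator = 120 * 300 * 50 * 150 = 270000000
denominator = 30 * 5 * 50 = 7500
card(S) = 270000000 / 7500 = 36000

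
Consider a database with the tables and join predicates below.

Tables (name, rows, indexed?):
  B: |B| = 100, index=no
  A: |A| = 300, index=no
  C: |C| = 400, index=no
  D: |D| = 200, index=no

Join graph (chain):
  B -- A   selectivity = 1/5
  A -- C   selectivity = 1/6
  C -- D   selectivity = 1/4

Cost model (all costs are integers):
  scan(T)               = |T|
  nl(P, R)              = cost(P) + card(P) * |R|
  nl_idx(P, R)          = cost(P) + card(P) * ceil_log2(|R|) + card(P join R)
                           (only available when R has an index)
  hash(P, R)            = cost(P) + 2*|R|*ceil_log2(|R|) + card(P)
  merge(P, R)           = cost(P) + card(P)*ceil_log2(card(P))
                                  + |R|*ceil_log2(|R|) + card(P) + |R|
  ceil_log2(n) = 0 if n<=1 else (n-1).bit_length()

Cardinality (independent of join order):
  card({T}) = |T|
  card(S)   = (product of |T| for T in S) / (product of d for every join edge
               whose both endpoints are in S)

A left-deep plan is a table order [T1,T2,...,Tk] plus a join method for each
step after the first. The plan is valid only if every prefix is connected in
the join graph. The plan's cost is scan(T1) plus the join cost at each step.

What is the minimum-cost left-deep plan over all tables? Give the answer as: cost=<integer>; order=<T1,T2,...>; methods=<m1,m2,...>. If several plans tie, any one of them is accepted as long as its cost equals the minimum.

cost=418400; order=A,B,C,D; methods=hash,hash,hash

Selinger DP (subsets sized 1..n):
  {B}: scan cost=100, card=100
  {A}: scan cost=300, card=300
  {C}: scan cost=400, card=400
  {D}: scan cost=200, card=200
  {AB}: card=6000; try (B,hash)→2000, (A,merge)→3900, (B,merge)→4100, (A,hash)→5600, (A,nl)→30100, (B,nl)→30300; best=2000 via (B,hash)
  {AC}: card=20000; try (A,hash)→6200, (C,merge)→7300, (A,merge)→7400, (C,hash)→7800, (C,nl)→120300, (A,nl)→120400; best=6200 via (A,hash)
  {CD}: card=20000; try (D,hash)→4000, (C,merge)→6000, (D,merge)→6200, (C,hash)→7600, (C,nl)→80200, (D,nl)→80400; best=4000 via (D,hash)
  {ABC}: card=400000; try (C,hash)→15200, (B,hash)→27600, (C,merge)→90000, (B,merge)→327000, (B,nl)→2006200, (C,nl)→2402000; best=15200 via (C,hash)
  {ACD}: card=1000000; try (D,hash)→29400, (A,hash)→29400, (A,merge)→327000, (D,merge)→328000, (D,nl)→4006200, (A,nl)→6004000; best=29400 via (D,hash)
  {ABCD}: card=20000000; try (D,hash)→418400, (B,hash)→1030800, (D,merge)→8017000, (B,merge)→21030200, (D,nl)→80015200, (B,nl)→100029400; best=418400 via (D,hash)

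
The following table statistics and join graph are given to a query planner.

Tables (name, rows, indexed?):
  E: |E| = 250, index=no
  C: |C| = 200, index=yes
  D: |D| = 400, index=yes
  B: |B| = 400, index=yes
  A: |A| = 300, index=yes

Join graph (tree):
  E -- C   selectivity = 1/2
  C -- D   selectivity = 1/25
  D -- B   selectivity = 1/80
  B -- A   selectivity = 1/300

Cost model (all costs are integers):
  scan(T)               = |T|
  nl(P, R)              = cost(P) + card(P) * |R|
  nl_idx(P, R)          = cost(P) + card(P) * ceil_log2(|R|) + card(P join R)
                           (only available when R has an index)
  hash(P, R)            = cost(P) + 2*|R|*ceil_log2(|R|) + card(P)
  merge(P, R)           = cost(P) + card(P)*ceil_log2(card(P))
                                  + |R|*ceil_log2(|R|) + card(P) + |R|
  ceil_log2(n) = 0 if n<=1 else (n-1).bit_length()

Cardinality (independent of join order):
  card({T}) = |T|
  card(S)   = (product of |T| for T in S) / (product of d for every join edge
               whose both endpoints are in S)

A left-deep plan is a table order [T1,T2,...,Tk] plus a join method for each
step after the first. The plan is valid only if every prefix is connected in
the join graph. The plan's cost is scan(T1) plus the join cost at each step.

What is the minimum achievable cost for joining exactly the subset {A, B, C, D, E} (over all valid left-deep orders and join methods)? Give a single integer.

34200

Selinger DP over subsets of {A,B,C,D,E}:
  {E}: scan cost=250, card=250
  {C}: scan cost=200, card=200
  {D}: scan cost=400, card=400
  {B}: scan cost=400, card=400
  {A}: scan cost=300, card=300
  {CE}: card=25000; try (C,hash)→3700, (E,merge)→4250, (C,merge)→4300, (E,hash)→4400, (C,nl_idx)→27250, (E,nl)→50200 …(+1); best=3700 via (C,hash)
  {CD}: card=3200; try (C,hash)→4000, (D,nl_idx)→5200, (D,merge)→6000, (C,merge)→6200, (C,nl_idx)→6800, (D,hash)→7600 …(+2); best=4000 via (C,hash)
  {BD}: card=2000; try (D,nl_idx)→6000, (B,nl_idx)→6000, (D,hash)→8000, (B,hash)→8000, (D,merge)→8400, (B,merge)→8400 …(+2); best=6000 via (D,nl_idx)
  {AB}: card=400; try (B,nl_idx)→3400, (A,nl_idx)→4400, (A,hash)→6200, (B,merge)→7300, (A,merge)→7400, (B,hash)→7800 …(+2); best=3400 via (B,nl_idx)
  {CDE}: card=400000; try (E,hash)→11200, (D,hash)→35900, (E,merge)→47850, (D,merge)→407700, (D,nl_idx)→628700, (E,nl)→804000 …(+1); best=11200 via (E,hash)
  {BCD}: card=16000; try (C,hash)→11200, (B,hash)→14400, (C,merge)→31800, (C,nl_idx)→38000, (B,nl_idx)→48800, (B,merge)→49600 …(+2); best=11200 via (C,hash)
  {ABD}: card=2000; try (D,nl_idx)→9000, (D,hash)→11000, (D,merge)→11400, (A,hash)→13400, (A,nl_idx)→26000, (A,merge)→33000 …(+2); best=9000 via (D,nl_idx)
  {BCDE}: card=2000000; try (E,hash)→31200, (E,merge)→253450, (B,hash)→418400, (E,nl)→4011200, (B,nl_idx)→5611200, (B,merge)→8015200 …(+1); best=31200 via (E,hash)
  {ABCD}: card=16000; try (C,hash)→14200, (A,hash)→32600, (C,merge)→34800, (C,nl_idx)→41000, (A,nl_idx)→171200, (A,merge)→254200 …(+2); best=14200 via (C,hash)
  {ABCDE}: card=2000000; try (E,hash)→34200, (E,merge)→256450, (A,hash)→2036600, (E,nl)→4014200, (A,nl_idx)→20031200, (A,merge)→44034200 …(+1); best=34200 via (E,hash)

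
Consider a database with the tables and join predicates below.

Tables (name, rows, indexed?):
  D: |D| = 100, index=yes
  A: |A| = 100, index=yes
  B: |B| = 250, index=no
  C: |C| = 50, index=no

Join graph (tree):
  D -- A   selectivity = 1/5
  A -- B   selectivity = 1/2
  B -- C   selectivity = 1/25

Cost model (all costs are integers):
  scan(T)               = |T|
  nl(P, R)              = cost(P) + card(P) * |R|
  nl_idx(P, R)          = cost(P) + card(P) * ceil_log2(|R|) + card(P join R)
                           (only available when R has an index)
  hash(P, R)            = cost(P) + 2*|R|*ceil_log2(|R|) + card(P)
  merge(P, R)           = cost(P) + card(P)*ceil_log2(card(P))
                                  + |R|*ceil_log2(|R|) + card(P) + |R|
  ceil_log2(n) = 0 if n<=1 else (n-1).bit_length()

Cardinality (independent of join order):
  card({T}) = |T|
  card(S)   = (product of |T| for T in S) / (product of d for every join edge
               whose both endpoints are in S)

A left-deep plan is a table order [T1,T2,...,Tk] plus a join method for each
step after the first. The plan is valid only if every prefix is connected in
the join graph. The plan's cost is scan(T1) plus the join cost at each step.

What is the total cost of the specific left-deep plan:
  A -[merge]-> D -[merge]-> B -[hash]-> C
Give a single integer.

step 1: scan A: cost=100, card=100
step 2: join D via merge
    card(P join D) = 100*100/(5) = 2000
    cost = 100 + 100*7 + 100*7 + 100 + 100 = 1700
step 3: join B via merge
    card(P join B) = 2000*250/(2) = 250000
    cost = 1700 + 2000*11 + 250*8 + 2000 + 250 = 27950
step 4: join C via hash
    card(P join C) = 250000*50/(25) = 500000
    cost = 27950 + 2*50*6 + 250000 = 278550

278550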